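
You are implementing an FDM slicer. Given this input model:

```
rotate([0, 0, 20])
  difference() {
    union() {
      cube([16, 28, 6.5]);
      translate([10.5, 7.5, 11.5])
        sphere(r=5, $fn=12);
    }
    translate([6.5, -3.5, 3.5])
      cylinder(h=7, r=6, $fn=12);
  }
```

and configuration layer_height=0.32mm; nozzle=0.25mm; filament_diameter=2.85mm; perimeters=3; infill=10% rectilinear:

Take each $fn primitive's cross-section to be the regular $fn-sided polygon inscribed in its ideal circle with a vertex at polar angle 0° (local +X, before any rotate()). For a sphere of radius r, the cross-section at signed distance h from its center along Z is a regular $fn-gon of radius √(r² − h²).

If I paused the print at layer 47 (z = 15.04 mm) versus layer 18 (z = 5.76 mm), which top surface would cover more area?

Layer 47 (z = 15.04): the cube is not intersected at this z (z outside [0, 6.5]); the sphere at (10.5, 7.5): section is a regular 12-gon, circumradius = √(r²−h²) = √(5²−3.54²) = 3.531 (area = (12/2)·3.531²·sin(360°/12) = 37.41 mm²); Taking the union: only the r=5 sphere at (10.5, 7.5) is present, so the union is just that shape — area = 37.41 mm²; the cylinder at (6.5, -3.5) does not reach this height (z outside [3.5, 10.5]); Subtracting the remaining from the first: none of the subtracted shapes is present at this height, so that combined region is unchanged — area = 37.41 mm²; (whole slice rotated 20° about Z — lengths, areas and connectivity unchanged). So its area = 37.41 mm². Layer 18 (z = 5.76): the 16×28 cube contributes its full rectangle (area 448.00 mm²); the sphere at (10.5, 7.5) is absent (|z−center|=5.740 > r=5); Taking the union: only the 16×28 cube is present, so the union is just that shape — area = 448.00 mm²; the cylinder at (6.5, -3.5): section is a regular 12-gon, circumradius r=6 (area = (12/2)·6.000²·sin(360°/12) = 108.00 mm²); Subtracting the remaining from the first: starting from the result so far (448.00 mm²), the r=6 cylinder at (6.5, -3.5) partially overlaps it — only the 15.47 mm² overlap (of its 108.00 mm²) is removed, clipping the outline — area = 432.53 mm²; (rotated 20° about Z; rotation is an isometry so areas/perimeters/island counts are preserved). So its area = 432.53 mm². Layer 18 is larger (432.53 vs 37.41 mm²).

layer 18 (z = 5.76 mm)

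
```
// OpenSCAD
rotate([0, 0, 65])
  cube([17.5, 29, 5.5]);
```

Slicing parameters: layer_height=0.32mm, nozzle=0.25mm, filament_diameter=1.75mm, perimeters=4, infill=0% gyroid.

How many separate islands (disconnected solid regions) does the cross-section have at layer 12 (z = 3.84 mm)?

1

At z = 3.84 mm: the 17.5×29 cube contributes its full rectangle; (rotated 65° about Z; rotation is an isometry so areas/perimeters/island counts are preserved). Overall, the cross-section is a single solid region. Island count = 1.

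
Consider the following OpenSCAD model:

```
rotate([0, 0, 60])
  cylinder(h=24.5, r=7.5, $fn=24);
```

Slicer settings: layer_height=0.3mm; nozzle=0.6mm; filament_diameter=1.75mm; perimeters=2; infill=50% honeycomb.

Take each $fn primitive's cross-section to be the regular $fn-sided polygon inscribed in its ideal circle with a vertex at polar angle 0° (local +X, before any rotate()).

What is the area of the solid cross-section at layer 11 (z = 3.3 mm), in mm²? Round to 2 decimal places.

At z = 3.3 mm: the cylinder: section is a regular 24-gon, circumradius r=7.5 (area = (24/2)·7.500²·sin(360°/24) = 174.70 mm²); (rotated 60° about Z; rotation is an isometry so areas/perimeters/island counts are preserved). Overall, the cross-section is a single solid region. Net area = 174.70 mm².

174.70 mm²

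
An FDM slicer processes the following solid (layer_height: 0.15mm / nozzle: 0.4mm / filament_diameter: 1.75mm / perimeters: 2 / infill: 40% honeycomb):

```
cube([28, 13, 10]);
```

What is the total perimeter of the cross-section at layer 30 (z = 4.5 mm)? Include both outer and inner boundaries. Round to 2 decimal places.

At z = 4.5 mm: the cube is present — its section is the full 28×13 rectangle (perimeter 82.00 mm). Overall, the cross-section is a single solid region. Total boundary length (outer) = 82.00 mm.

82.00 mm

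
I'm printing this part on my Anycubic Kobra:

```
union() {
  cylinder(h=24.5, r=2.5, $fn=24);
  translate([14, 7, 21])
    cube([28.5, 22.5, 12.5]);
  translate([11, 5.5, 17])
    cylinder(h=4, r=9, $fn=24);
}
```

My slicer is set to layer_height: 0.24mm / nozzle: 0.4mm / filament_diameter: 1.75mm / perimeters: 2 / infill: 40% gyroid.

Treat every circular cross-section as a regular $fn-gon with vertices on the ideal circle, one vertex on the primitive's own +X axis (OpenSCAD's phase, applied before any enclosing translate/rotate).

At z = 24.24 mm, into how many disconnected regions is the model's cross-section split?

At z = 24.24 mm: the r=2.5 cylinder gives a regular 24-gon of circumradius 2.5 (constant along its height); the cube at (14, 7) is present — its section is the full 28.5×22.5 rectangle; the cylinder at (11, 5.5) does not reach this height (z outside [17, 21]); Combining (union): the 2 present regions are separate (no shared area or edge), so areas and boundary lengths simply add and each stays a separate island — 2 connected regions. The result has 2 disconnected regions.

2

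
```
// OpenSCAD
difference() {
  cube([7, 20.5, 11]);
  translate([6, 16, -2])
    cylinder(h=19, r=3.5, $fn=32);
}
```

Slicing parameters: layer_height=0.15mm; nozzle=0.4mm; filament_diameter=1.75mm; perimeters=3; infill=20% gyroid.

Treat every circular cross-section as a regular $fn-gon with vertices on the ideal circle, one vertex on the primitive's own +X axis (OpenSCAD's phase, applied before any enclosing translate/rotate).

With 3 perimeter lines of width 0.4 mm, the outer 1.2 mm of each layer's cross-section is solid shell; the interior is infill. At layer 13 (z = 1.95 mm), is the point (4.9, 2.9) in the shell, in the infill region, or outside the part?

infill

At z = 1.95 mm: the cube (footprint 7×20.5) is included at this height; the r=3.5 cylinder at (6, 16) contributes a regular 32-gon of circumradius 3.5; Subtracting the remaining from the first: starting from the 7×20.5 cube, the r=3.5 cylinder at (6, 16) partially overlaps it — only the 26.00 mm² overlap (of its 38.24 mm²) is removed, clipping the outline — 1 connected region. Overall, the cross-section is a single solid region. The nearest boundary edge runs (7.00, 12.66)→(7.00, 0.00); distance from the point to it = 2.10 mm. The point is inside the cross-section and 2.10 mm from the nearest boundary — more than the 1.2 mm shell width (3 × 0.4), so it's in the infill interior.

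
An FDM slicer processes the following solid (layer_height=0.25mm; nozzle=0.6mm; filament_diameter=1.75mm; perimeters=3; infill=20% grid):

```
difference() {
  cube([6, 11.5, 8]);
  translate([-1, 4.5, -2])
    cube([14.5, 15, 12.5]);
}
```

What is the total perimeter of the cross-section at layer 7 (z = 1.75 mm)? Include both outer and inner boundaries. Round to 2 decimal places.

21.00 mm

At z = 1.75 mm: the cube (footprint 6×11.5) is included at this height (perimeter 35.00 mm); the cube at (-1, 4.5) is present — its section is the full 14.5×15 rectangle (perimeter 59.00 mm); After the difference (first − rest): starting from the 6×11.5 cube, the 14.5×15 cube at (-1, 4.5) partially overlaps it — only the 42.00 mm² overlap (of its 217.50 mm²) is removed, clipping the outline — boundary = 21.00 mm. Overall, the cross-section is a single solid region. Total boundary length (outer) = 21.00 mm.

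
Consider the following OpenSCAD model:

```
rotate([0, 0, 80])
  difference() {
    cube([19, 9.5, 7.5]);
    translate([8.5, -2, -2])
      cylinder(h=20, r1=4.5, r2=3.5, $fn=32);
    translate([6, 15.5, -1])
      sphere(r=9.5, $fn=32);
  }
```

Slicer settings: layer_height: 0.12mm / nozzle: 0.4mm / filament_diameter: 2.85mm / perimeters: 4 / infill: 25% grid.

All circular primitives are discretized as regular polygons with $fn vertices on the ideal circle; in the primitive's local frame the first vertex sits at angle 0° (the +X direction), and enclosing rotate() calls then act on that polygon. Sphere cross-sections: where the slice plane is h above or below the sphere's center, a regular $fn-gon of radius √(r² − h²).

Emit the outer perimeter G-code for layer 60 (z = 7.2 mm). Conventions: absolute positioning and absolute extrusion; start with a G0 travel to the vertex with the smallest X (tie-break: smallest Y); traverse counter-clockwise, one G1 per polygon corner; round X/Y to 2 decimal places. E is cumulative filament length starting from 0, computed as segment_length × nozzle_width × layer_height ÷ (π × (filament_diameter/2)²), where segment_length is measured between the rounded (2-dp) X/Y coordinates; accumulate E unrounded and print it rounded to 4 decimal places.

At z = 7.2 mm: the cube (footprint 19×9.5) is included at this height; the cone at (8.5, -2) contributes a regular 32-gon of circumradius 4.040 (interpolated between r1=4.5 and r2=3.5 at t=0.460); the r=9.5 sphere at (6, 15.5) slices to a regular 32-gon of circumradius 4.797 (√(r²−h²) with h=8.2 from center); After the difference (first − rest): starting from the 19×9.5 cube, the cone at (8.5, -2) partially overlaps it — only the 10.06 mm² overlap (of its 50.95 mm²) is removed, clipping the outline; the r=9.5 sphere at (6, 15.5) misses the remaining region (no effect) — 1 connected region; (rotated 80° about Z; rotation is an isometry so areas/perimeters/island counts are preserved). The outline is a single polygon with 17 vertices. Extrusion per mm of travel: 0.4 × 0.12 / (π × 1.425²) = 0.007524. Accumulating E over each segment gives final E = 0.4401.

G0 X-9.36 Y1.65 Z7.20
G1 X0.00 Y0.00 E0.0715
G1 X0.87 Y4.93 E0.1092
G1 X0.65 Y5.11 E0.1113
G1 X0.14 Y5.71 E0.1172
G1 X-0.25 Y6.40 E0.1232
G1 X-0.50 Y7.15 E0.1292
G1 X-0.59 Y7.94 E0.1351
G1 X-0.53 Y8.73 E0.1411
G1 X-0.32 Y9.49 E0.1470
G1 X0.04 Y10.19 E0.1530
G1 X0.53 Y10.82 E0.1590
G1 X1.13 Y11.33 E0.1649
G1 X1.82 Y11.72 E0.1708
G1 X2.08 Y11.81 E0.1729
G1 X3.30 Y18.71 E0.2256
G1 X-6.06 Y20.36 E0.2972
G1 X-9.36 Y1.65 E0.4401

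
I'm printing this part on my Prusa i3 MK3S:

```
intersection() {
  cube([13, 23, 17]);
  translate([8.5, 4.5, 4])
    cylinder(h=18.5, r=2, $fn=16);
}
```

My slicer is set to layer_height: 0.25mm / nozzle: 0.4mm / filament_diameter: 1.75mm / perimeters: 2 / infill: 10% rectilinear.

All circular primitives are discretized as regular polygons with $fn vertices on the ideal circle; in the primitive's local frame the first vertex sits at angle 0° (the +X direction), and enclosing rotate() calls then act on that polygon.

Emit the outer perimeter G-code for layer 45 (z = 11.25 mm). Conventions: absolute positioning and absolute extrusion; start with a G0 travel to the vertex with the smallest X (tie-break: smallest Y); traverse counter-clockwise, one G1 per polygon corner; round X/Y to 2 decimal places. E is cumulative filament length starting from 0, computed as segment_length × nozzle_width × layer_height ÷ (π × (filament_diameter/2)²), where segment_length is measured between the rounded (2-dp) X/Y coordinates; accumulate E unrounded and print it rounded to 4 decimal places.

At z = 11.25 mm: the cube is present — its section is the full 13×23 rectangle; the cylinder at (8.5, 4.5): section is a regular 16-gon, circumradius r=2; After intersecting: the r=2 cylinder at (8.5, 4.5) lies inside the 13×23 cube, so the common part is the r=2 cylinder at (8.5, 4.5) itself — 1 connected region. The outline is a single polygon with 16 vertices. Extrusion per mm of travel: 0.4 × 0.25 / (π × 0.875²) = 0.041575. Accumulating E over each segment gives final E = 0.5192.

G0 X6.50 Y4.50 Z11.25
G1 X6.65 Y3.73 E0.0326
G1 X7.09 Y3.09 E0.0649
G1 X7.73 Y2.65 E0.0972
G1 X8.50 Y2.50 E0.1298
G1 X9.27 Y2.65 E0.1624
G1 X9.91 Y3.09 E0.1947
G1 X10.35 Y3.73 E0.2270
G1 X10.50 Y4.50 E0.2596
G1 X10.35 Y5.27 E0.2922
G1 X9.91 Y5.91 E0.3245
G1 X9.27 Y6.35 E0.3568
G1 X8.50 Y6.50 E0.3894
G1 X7.73 Y6.35 E0.4220
G1 X7.09 Y5.91 E0.4543
G1 X6.65 Y5.27 E0.4866
G1 X6.50 Y4.50 E0.5192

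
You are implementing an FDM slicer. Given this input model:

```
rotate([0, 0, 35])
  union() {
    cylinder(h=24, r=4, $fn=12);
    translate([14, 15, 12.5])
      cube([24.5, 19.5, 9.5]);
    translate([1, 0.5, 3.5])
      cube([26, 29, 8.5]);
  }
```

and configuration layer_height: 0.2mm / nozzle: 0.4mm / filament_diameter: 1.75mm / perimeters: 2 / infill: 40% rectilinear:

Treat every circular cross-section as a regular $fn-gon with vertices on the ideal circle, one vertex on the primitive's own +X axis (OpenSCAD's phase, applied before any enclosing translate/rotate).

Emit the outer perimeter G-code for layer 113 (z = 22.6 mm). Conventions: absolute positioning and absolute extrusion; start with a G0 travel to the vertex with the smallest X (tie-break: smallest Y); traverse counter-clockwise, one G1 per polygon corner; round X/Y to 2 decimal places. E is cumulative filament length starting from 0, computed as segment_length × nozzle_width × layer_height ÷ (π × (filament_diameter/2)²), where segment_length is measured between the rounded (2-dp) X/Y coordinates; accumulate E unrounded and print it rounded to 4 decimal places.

G0 X-3.98 Y-0.35 Z22.60
G1 X-3.28 Y-2.29 E0.0686
G1 X-1.69 Y-3.63 E0.1378
G1 X0.35 Y-3.98 E0.2066
G1 X2.29 Y-3.28 E0.2752
G1 X3.63 Y-1.69 E0.3444
G1 X3.98 Y0.35 E0.4132
G1 X3.28 Y2.29 E0.4818
G1 X1.69 Y3.63 E0.5510
G1 X-0.35 Y3.98 E0.6198
G1 X-2.29 Y3.28 E0.6884
G1 X-3.63 Y1.69 E0.7576
G1 X-3.98 Y-0.35 E0.8264

At z = 22.6 mm: the cylinder: section is a regular 12-gon, circumradius r=4; the cube at (14, 15) is not intersected at this z (z outside [12.5, 22]); the cube at (1, 0.5) is not intersected at this z (z outside [3.5, 12]); Merging all regions: only the r=4 cylinder is present, so the union is just that shape — 1 connected region; (whole slice rotated 35° about Z — lengths, areas and connectivity unchanged). The outline is a single polygon with 12 vertices. Extrusion per mm of travel: 0.4 × 0.2 / (π × 0.875²) = 0.033260. Accumulating E over each segment gives final E = 0.8264.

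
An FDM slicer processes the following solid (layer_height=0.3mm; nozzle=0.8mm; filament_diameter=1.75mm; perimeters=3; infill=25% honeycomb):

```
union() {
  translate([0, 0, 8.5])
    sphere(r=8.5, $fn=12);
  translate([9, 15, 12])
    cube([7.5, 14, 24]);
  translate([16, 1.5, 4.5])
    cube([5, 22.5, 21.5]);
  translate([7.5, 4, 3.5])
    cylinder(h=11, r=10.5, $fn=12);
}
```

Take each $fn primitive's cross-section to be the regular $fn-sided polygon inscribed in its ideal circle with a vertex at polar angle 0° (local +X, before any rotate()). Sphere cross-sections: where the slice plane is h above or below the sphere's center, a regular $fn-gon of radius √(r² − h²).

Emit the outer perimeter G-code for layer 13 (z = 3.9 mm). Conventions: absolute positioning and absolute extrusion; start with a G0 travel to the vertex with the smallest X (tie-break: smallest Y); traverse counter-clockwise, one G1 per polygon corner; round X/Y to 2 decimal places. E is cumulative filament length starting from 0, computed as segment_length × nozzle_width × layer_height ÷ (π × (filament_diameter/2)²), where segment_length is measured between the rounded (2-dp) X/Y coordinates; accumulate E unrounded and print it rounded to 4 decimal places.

At z = 3.9 mm: the r=8.5 sphere contributes a regular 12-gon of circumradius √(8.5²−4.6²) = 7.148; the cube at (9, 15) is not intersected at this z (z outside [12, 36]); the cube at (16, 1.5) does not reach this height (z outside [4.5, 26]); the cylinder at (7.5, 4): section is a regular 12-gon, circumradius r=10.5; Taking the union: the regions partially overlap (shared area 89.26 mm²), so overlapping operands fuse into one piece — 1 connected region. The outline is a single polygon with 18 vertices. Extrusion per mm of travel: 0.8 × 0.3 / (π × 0.875²) = 0.099780. Accumulating E over each segment gives final E = 7.3912.

G0 X-7.15 Y0.00 Z3.90
G1 X-6.19 Y-3.57 E0.3689
G1 X-3.57 Y-6.19 E0.7386
G1 X0.00 Y-7.15 E1.1075
G1 X3.57 Y-6.19 E1.4763
G1 X4.16 Y-5.60 E1.5596
G1 X7.50 Y-6.50 E1.9047
G1 X12.75 Y-5.09 E2.4471
G1 X16.59 Y-1.25 E2.9890
G1 X18.00 Y4.00 E3.5314
G1 X16.59 Y9.25 E4.0738
G1 X12.75 Y13.09 E4.6157
G1 X7.50 Y14.50 E5.1581
G1 X2.25 Y13.09 E5.7005
G1 X-1.59 Y9.25 E6.2424
G1 X-2.32 Y6.53 E6.5234
G1 X-3.57 Y6.19 E6.6526
G1 X-6.19 Y3.57 E7.0224
G1 X-7.15 Y0.00 E7.3912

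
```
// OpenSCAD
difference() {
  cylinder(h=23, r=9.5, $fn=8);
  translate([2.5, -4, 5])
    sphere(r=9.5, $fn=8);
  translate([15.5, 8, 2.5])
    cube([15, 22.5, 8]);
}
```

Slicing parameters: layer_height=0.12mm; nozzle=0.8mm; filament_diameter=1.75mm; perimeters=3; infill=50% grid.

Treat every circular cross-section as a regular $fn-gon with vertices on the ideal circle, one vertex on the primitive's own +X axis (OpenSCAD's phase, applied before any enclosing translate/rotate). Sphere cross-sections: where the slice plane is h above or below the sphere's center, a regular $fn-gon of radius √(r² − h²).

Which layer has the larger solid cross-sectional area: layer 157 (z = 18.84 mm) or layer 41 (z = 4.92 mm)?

layer 157 (z = 18.84 mm)

Layer 157 (z = 18.84): the cylinder: section is a regular 8-gon, circumradius r=9.5 (area = (8/2)·9.500²·sin(360°/8) = 255.27 mm²); the sphere at (2.5, -4) is not intersected at this z (|z−center|=13.840 > r=9.5); the cube at (15.5, 8) does not reach this height (z outside [2.5, 10.5]); Subtracting the remaining from the first: none of the subtracted shapes is present at this height, so the r=9.5 cylinder is unchanged — area = 255.27 mm². So its area = 255.27 mm². Layer 41 (z = 4.92): the cylinder: section is a regular 8-gon, circumradius r=9.5 (area = (8/2)·9.500²·sin(360°/8) = 255.27 mm²); the r=9.5 sphere at (2.5, -4) slices to a regular 8-gon of circumradius 9.500 (√(r²−h²) with h=0.08 from center) (area = (8/2)·9.500²·sin(360°/8) = 255.25 mm²); the 15×22.5 cube at (15.5, 8) contributes its full rectangle (area 337.50 mm²); Subtracting the remaining from the first: starting from the r=9.5 cylinder (255.27 mm²), the r=9.5 sphere at (2.5, -4) partially overlaps it — only the 170.95 mm² overlap (of its 255.25 mm²) is removed, clipping the outline; the 15×22.5 cube at (15.5, 8) misses the remaining region (no effect) — area = 84.32 mm². So its area = 84.32 mm². Layer 157 is larger (255.27 vs 84.32 mm²).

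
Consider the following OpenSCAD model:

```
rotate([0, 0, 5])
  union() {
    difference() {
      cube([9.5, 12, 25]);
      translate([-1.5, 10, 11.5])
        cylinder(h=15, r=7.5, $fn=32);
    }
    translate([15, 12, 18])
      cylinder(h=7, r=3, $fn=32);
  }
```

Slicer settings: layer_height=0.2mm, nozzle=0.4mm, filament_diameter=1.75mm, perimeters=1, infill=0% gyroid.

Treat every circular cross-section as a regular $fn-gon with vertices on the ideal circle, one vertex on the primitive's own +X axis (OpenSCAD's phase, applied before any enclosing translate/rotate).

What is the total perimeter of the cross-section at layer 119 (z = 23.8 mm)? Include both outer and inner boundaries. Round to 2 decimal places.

At z = 23.8 mm: the 9.5×12 cube contributes its full rectangle (perimeter 43.00 mm); the r=7.5 cylinder at (-1.5, 10) gives a regular 32-gon of circumradius 7.5 (constant along its height) (perimeter = 2·32·7.500·sin(180°/32) = 47.05 mm); Taking the first minus the rest: starting from the 9.5×12 cube, the r=7.5 cylinder at (-1.5, 10) partially overlaps it — only the 44.53 mm² overlap (of its 175.58 mm²) is removed, clipping the outline — boundary = 40.25 mm; the r=3 cylinder at (15, 12) contributes a regular 32-gon of circumradius 3 (perimeter = 2·32·3.000·sin(180°/32) = 18.82 mm); Merging all regions: the 2 present regions are separate (no shared area or edge), so areas and boundary lengths simply add and each stays a separate island — boundary = 59.07 mm; (whole slice rotated 5° about Z — lengths, areas and connectivity unchanged). Overall, the cross-section has 2 separate islands. Total boundary length (outer) = 59.07 mm.

59.07 mm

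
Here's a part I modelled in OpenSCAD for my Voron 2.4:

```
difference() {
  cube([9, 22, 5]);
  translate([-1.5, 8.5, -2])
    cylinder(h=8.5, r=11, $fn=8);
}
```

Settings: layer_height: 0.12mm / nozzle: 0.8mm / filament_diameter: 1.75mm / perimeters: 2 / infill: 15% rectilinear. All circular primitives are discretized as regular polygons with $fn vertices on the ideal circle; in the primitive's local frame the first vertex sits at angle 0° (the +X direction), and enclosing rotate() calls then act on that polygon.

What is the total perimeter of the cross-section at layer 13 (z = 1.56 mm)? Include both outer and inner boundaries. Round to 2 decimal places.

59.08 mm

At z = 1.56 mm: the cube (footprint 9×22) is included at this height (perimeter 62.00 mm); the r=11 cylinder at (-1.5, 8.5) contributes a regular 8-gon of circumradius 11 (perimeter = 2·8·11.000·sin(180°/8) = 67.35 mm); Subtracting the remaining from the first: starting from the 9×22 cube, the r=11 cylinder at (-1.5, 8.5) partially overlaps it — only the 134.19 mm² overlap (of its 342.24 mm²) is removed, clipping the outline — boundary = 59.08 mm. Overall, the cross-section has 2 separate islands. Total boundary length (outer) = 59.08 mm.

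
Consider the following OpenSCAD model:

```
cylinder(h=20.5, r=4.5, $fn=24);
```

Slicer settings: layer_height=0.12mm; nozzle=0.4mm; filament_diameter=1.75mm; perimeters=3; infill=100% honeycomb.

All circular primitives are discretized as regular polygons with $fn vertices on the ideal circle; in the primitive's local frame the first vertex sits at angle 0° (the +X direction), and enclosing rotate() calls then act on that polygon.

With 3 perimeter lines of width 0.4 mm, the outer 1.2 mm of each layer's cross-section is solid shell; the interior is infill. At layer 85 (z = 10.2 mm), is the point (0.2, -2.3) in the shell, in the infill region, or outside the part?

At z = 10.2 mm: the cylinder: section is a regular 24-gon, circumradius r=4.5. Overall, the cross-section is a single solid region. The nearest boundary edge runs (-0.00, -4.50)→(1.16, -4.35); distance from the point to it = 2.16 mm. The point is inside the cross-section and 2.16 mm from the nearest boundary — more than the 1.2 mm shell width (3 × 0.4), so it's in the infill interior.

infill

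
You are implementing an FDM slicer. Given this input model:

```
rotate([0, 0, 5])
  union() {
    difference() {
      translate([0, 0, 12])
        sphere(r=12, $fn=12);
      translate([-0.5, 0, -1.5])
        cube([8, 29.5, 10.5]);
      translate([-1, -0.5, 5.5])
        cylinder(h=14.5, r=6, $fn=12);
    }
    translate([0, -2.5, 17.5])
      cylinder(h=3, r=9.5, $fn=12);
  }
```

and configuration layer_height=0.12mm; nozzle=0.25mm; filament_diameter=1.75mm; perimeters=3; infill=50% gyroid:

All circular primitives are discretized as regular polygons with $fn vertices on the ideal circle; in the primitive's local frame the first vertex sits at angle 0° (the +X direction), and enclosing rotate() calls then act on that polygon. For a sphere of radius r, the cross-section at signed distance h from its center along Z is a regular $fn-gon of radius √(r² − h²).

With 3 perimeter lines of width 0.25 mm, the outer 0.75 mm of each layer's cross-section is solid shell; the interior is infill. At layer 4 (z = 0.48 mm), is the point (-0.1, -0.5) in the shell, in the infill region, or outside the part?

shell

At z = 0.48 mm: the r=12 sphere contributes a regular 12-gon of circumradius √(12²−11.52²) = 3.360; the cube at (-0.5, 0) (footprint 8×29.5) is included at this height; the cylinder at (-1, -0.5) is not intersected at this z (z outside [5.5, 20]); Taking the first minus the rest: starting from the r=12 sphere, the 8×29.5 cube at (-0.5, 0) partially overlaps it — only the 10.11 mm² overlap (of its 236.00 mm²) is removed, clipping the outline — 1 connected region; the cylinder at (0, -2.5) does not reach this height (z outside [17.5, 20.5]); Merging all regions: only that combined region is present, so the union is just that shape — 1 connected region; (whole slice rotated 5° about Z — lengths, areas and connectivity unchanged). Overall, the cross-section is a single solid region. Undo the 5° rotation: the query point maps to (-0.143, -0.489) in the un-rotated model frame. The nearest boundary edge runs (-0.50, 0.00)→(3.36, 0.00); distance from the point to it = 0.49 mm. The point is inside the cross-section, 0.49 mm from the nearest boundary — within the 0.75 mm shell band (3 × 0.25).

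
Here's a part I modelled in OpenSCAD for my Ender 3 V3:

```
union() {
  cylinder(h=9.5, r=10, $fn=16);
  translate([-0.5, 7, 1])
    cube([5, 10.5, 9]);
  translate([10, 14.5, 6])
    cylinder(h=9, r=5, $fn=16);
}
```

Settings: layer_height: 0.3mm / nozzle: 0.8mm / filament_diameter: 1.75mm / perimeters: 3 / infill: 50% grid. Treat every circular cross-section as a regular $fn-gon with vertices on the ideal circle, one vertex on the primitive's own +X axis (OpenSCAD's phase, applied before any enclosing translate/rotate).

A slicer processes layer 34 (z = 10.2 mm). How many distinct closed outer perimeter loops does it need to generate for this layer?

1

At z = 10.2 mm: the cylinder does not reach this height (z outside [0, 9.5]); the cube at (-0.5, 7) is absent (z outside [1, 10]); the cylinder at (10, 14.5): section is a regular 16-gon, circumradius r=5; Merging all regions: only the r=5 cylinder at (10, 14.5) is present, so the union is just that shape — 1 connected region. The result has 1 disconnected region.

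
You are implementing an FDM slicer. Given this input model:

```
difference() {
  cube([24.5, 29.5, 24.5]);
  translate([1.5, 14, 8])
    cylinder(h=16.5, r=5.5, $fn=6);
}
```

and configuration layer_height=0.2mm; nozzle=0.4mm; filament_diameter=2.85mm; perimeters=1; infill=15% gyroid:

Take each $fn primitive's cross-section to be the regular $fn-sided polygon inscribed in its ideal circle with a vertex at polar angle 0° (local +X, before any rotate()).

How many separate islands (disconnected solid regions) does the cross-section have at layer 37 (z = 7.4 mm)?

1

At z = 7.4 mm: the cube (footprint 24.5×29.5) is included at this height; the cylinder at (1.5, 14) is not intersected at this z (z outside [8, 24.5]); After the difference (first − rest): none of the subtracted shapes is present at this height, so the 24.5×29.5 cube is unchanged — 1 connected region. Overall, the cross-section is a single solid region. Island count = 1.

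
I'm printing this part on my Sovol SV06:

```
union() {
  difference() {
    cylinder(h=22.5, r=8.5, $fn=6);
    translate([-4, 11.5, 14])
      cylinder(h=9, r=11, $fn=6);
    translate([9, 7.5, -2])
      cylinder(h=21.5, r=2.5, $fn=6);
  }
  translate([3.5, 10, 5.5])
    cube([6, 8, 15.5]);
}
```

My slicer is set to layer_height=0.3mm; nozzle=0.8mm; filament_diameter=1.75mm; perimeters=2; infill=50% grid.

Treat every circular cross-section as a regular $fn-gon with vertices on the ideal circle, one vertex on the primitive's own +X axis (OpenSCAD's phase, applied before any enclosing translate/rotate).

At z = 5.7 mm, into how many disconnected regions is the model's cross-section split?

2

At z = 5.7 mm: the cylinder: section is a regular 6-gon, circumradius r=8.5; the cylinder at (-4, 11.5) does not reach this height (z outside [14, 23]); the r=2.5 cylinder at (9, 7.5) contributes a regular 6-gon of circumradius 2.5; Taking the first minus the rest: starting from the r=8.5 cylinder, the r=2.5 cylinder at (9, 7.5) misses the remaining region (no effect) — 1 connected region; the cube at (3.5, 10) (footprint 6×8) is included at this height; Taking the union: the 2 present regions are separate (no shared area or edge), so areas and boundary lengths simply add and each stays a separate island — 2 connected regions. The result has 2 disconnected regions.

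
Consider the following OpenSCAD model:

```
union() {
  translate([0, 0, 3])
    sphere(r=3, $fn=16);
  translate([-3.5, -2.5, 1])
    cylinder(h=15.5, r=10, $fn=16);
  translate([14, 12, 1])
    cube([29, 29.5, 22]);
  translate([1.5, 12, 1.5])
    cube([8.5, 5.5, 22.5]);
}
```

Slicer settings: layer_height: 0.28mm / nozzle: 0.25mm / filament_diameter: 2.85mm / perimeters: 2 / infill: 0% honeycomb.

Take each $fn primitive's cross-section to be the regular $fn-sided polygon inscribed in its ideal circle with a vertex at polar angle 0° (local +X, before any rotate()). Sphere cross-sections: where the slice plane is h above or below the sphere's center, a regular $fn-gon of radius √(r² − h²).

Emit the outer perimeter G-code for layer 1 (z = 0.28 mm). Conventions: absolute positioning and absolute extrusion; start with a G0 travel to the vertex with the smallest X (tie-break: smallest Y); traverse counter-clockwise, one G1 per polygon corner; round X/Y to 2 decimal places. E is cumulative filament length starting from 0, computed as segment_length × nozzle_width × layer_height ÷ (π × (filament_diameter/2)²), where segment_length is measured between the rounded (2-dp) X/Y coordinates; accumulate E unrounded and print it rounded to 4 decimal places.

At z = 0.28 mm: the r=3 sphere contributes a regular 16-gon of circumradius √(3²−2.72²) = 1.266; the cylinder at (-3.5, -2.5) does not reach this height (z outside [1, 16.5]); the cube at (14, 12) does not reach this height (z outside [1, 23]); the cube at (1.5, 12) does not reach this height (z outside [1.5, 24]); Merging all regions: only the r=3 sphere is present, so the union is just that shape — 1 connected region. The outline is a single polygon with 16 vertices. Extrusion per mm of travel: 0.25 × 0.28 / (π × 1.425²) = 0.010973. Accumulating E over each segment gives final E = 0.0866.

G0 X-1.27 Y0.00 Z0.28
G1 X-1.17 Y-0.48 E0.0054
G1 X-0.89 Y-0.89 E0.0108
G1 X-0.48 Y-1.17 E0.0163
G1 X0.00 Y-1.27 E0.0217
G1 X0.48 Y-1.17 E0.0270
G1 X0.89 Y-0.89 E0.0325
G1 X1.17 Y-0.48 E0.0379
G1 X1.27 Y0.00 E0.0433
G1 X1.17 Y0.48 E0.0487
G1 X0.89 Y0.89 E0.0541
G1 X0.48 Y1.17 E0.0596
G1 X0.00 Y1.27 E0.0650
G1 X-0.48 Y1.17 E0.0703
G1 X-0.89 Y0.89 E0.0758
G1 X-1.17 Y0.48 E0.0812
G1 X-1.27 Y0.00 E0.0866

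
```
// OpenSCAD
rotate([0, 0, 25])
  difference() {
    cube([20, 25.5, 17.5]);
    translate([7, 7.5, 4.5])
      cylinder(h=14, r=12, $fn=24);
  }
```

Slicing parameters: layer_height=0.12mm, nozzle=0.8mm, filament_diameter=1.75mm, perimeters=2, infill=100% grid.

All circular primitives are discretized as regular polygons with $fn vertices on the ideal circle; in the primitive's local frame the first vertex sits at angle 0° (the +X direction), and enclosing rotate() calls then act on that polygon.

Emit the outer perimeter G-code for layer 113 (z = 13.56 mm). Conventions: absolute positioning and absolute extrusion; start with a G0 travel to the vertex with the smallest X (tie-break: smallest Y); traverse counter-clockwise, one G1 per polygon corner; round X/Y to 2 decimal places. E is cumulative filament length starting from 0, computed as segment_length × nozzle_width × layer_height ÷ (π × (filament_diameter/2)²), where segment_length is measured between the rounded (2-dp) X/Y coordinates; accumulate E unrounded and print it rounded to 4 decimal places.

G0 X-10.78 Y23.11 Z13.56
G1 X-7.24 Y15.52 E0.3343
G1 X-6.66 Y16.64 E0.3846
G1 X-4.54 Y18.95 E0.5097
G1 X-1.90 Y20.63 E0.6346
G1 X1.09 Y21.57 E0.7597
G1 X4.22 Y21.71 E0.8848
G1 X7.28 Y21.03 E1.0099
G1 X10.06 Y19.59 E1.1348
G1 X12.37 Y17.47 E1.2600
G1 X14.05 Y14.83 E1.3849
G1 X14.99 Y11.84 E1.5100
G1 X15.13 Y8.71 E1.6350
G1 X14.72 Y6.86 E1.7107
G1 X18.13 Y8.45 E1.8608
G1 X7.35 Y31.56 E2.8786
G1 X-10.78 Y23.11 E3.6770

At z = 13.56 mm: the cube (footprint 20×25.5) is included at this height; the cylinder at (7, 7.5): section is a regular 24-gon, circumradius r=12; Subtracting the remaining from the first: starting from the 20×25.5 cube, the r=12 cylinder at (7, 7.5) partially overlaps it — only the 325.94 mm² overlap (of its 447.24 mm²) is removed, clipping the outline — 1 connected region; (whole slice rotated 25° about Z — lengths, areas and connectivity unchanged). The outline is a single polygon with 16 vertices. Extrusion per mm of travel: 0.8 × 0.12 / (π × 0.875²) = 0.039912. Accumulating E over each segment gives final E = 3.6770.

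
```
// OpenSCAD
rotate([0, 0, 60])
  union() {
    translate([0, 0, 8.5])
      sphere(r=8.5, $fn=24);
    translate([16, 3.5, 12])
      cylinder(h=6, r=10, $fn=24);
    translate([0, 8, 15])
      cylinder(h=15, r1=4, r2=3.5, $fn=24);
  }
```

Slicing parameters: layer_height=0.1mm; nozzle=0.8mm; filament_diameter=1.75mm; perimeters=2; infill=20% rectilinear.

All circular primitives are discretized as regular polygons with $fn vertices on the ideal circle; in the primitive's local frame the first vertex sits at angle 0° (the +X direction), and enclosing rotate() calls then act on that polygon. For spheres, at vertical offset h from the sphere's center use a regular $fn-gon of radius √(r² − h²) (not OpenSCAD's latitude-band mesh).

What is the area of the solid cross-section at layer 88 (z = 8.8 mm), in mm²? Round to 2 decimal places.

224.12 mm²

At z = 8.8 mm: the r=8.5 sphere slices to a regular 24-gon of circumradius 8.495 (√(r²−h²) with h=0.3 from center) (area = (24/2)·8.495²·sin(360°/24) = 224.12 mm²); the cylinder at (16, 3.5) does not reach this height (z outside [12, 18]); the cone at (0, 8) does not reach this height (z outside [15, 30]); Combining (union): only the r=8.5 sphere is present, so the union is just that shape — area = 224.12 mm²; (rotated 60° about Z; rotation is an isometry so areas/perimeters/island counts are preserved). Overall, the cross-section is a single solid region. Net area = 224.12 mm².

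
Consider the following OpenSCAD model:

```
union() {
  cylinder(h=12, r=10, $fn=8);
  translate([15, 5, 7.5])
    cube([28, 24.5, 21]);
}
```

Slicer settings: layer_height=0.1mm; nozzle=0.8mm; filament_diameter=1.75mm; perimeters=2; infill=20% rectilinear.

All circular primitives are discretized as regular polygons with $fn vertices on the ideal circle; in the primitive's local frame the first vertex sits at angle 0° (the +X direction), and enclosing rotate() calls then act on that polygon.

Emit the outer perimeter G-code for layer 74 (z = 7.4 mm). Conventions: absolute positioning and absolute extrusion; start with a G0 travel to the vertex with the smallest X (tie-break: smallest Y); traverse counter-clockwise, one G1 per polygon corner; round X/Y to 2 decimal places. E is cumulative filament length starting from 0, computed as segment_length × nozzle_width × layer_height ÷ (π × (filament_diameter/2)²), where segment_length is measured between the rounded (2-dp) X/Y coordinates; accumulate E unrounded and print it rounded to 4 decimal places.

G0 X-10.00 Y0.00 Z7.40
G1 X-7.07 Y-7.07 E0.2545
G1 X0.00 Y-10.00 E0.5091
G1 X7.07 Y-7.07 E0.7636
G1 X10.00 Y0.00 E1.0182
G1 X7.07 Y7.07 E1.2727
G1 X0.00 Y10.00 E1.5273
G1 X-7.07 Y7.07 E1.7818
G1 X-10.00 Y0.00 E2.0363

At z = 7.4 mm: the r=10 cylinder contributes a regular 8-gon of circumradius 10; the cube at (15, 5) is absent (z outside [7.5, 28.5]); Combining (union): only the r=10 cylinder is present, so the union is just that shape — 1 connected region. The outline is a single polygon with 8 vertices. Extrusion per mm of travel: 0.8 × 0.1 / (π × 0.875²) = 0.033260. Accumulating E over each segment gives final E = 2.0363.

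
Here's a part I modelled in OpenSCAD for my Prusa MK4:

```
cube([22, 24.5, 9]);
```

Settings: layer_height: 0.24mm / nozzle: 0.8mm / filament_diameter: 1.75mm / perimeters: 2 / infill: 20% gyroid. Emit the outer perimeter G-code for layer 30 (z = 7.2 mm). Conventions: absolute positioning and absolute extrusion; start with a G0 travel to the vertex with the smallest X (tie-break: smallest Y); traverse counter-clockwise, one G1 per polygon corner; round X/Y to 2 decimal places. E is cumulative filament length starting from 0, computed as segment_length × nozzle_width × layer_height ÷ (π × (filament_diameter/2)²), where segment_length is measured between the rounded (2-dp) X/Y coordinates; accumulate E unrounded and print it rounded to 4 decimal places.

At z = 7.2 mm: the 22×24.5 cube contributes its full rectangle. The outline is a single polygon with 4 vertices. Extrusion per mm of travel: 0.8 × 0.24 / (π × 0.875²) = 0.079824. Accumulating E over each segment gives final E = 7.4237.

G0 X0.00 Y0.00 Z7.20
G1 X22.00 Y0.00 E1.7561
G1 X22.00 Y24.50 E3.7118
G1 X0.00 Y24.50 E5.4680
G1 X0.00 Y0.00 E7.4237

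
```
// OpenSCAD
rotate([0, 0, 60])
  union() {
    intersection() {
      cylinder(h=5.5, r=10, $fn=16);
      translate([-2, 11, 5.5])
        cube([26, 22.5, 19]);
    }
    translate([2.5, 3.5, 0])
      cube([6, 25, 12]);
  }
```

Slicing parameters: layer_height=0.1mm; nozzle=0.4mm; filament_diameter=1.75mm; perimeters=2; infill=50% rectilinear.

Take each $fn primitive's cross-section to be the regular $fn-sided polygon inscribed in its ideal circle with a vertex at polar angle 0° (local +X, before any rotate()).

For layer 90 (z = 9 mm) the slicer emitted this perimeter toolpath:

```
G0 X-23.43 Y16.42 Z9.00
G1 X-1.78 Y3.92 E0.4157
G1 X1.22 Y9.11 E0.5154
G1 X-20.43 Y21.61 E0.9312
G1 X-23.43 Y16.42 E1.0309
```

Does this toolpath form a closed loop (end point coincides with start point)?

yes

Start point (G0): (-23.43, 16.42). End point (last G1): the path returns to the start — closed.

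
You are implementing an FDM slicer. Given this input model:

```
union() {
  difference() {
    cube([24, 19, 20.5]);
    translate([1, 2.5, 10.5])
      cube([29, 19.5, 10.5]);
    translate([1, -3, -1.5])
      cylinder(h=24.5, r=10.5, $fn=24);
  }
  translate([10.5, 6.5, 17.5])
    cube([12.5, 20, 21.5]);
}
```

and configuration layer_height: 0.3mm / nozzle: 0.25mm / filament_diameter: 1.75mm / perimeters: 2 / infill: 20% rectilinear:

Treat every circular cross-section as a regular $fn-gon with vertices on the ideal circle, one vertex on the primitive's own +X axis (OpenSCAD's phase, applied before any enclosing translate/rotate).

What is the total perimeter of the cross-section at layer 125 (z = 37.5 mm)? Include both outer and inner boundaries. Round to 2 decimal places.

At z = 37.5 mm: the cube does not reach this height (z outside [0, 20.5]); the cube at (1, 2.5) is absent (z outside [10.5, 21]); the cylinder at (1, -3) is absent (z outside [-1.5, 23]); Subtracting the remaining from the first: the first operand is absent here, so nothing remains; the cube at (10.5, 6.5) (footprint 12.5×20) is included at this height (perimeter 65.00 mm); Taking the union: only the 12.5×20 cube at (10.5, 6.5) is present, so the union is just that shape — boundary = 65.00 mm. Overall, the cross-section is a single solid region. Total boundary length (outer) = 65.00 mm.

65.00 mm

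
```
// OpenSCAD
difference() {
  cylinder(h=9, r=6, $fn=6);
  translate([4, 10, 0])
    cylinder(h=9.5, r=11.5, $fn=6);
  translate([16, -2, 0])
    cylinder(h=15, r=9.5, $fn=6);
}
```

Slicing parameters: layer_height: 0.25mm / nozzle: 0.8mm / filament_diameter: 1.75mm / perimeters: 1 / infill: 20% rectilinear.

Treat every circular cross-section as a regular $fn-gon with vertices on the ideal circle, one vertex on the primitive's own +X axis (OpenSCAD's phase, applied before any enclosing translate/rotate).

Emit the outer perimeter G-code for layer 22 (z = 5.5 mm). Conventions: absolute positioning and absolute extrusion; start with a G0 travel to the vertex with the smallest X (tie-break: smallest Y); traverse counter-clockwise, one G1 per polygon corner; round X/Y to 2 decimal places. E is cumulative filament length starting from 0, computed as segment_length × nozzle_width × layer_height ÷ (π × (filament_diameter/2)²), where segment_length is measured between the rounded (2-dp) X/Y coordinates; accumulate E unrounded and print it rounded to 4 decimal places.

At z = 5.5 mm: the r=6 cylinder contributes a regular 6-gon of circumradius 6; the cylinder at (4, 10): section is a regular 6-gon, circumradius r=11.5; the r=9.5 cylinder at (16, -2) gives a regular 6-gon of circumradius 9.5 (constant along its height); After the difference (first − rest): starting from the r=6 cylinder, the r=11.5 cylinder at (4, 10) partially overlaps it — only the 38.54 mm² overlap (of its 343.60 mm²) is removed, clipping the outline; the r=9.5 cylinder at (16, -2) misses the remaining region (no effect) — 1 connected region. The outline is a single polygon with 7 vertices. Extrusion per mm of travel: 0.8 × 0.25 / (π × 0.875²) = 0.083150. Accumulating E over each segment gives final E = 2.8504.

G0 X-6.00 Y0.00 Z5.50
G1 X-3.00 Y-5.20 E0.4992
G1 X3.00 Y-5.20 E0.9981
G1 X6.00 Y0.00 E1.4973
G1 X5.98 Y0.04 E1.5010
G1 X-1.75 Y0.04 E2.1437
G1 X-3.86 Y3.70 E2.4950
G1 X-6.00 Y0.00 E2.8504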